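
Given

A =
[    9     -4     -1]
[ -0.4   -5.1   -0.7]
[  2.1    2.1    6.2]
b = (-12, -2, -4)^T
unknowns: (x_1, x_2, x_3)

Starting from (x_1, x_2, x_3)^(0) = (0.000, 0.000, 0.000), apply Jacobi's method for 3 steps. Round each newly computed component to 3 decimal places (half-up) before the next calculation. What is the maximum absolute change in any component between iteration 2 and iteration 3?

Iteration 1:
  x_1 = (-12 - (-4)·0.000 - (-1)·0.000) / (9) = -1.333
  x_2 = (-2 - (-0.4)·0.000 - (-0.7)·0.000) / (-5.1) = 0.392
  x_3 = (-4 - (2.1)·0.000 - (2.1)·0.000) / (6.2) = -0.645
Iteration 2:
  x_1 = (-12 - (-4)·0.392 - (-1)·-0.645) / (9) = -1.231
  x_2 = (-2 - (-0.4)·-1.333 - (-0.7)·-0.645) / (-5.1) = 0.585
  x_3 = (-4 - (2.1)·-1.333 - (2.1)·0.392) / (6.2) = -0.326
Iteration 3:
  x_1 = (-12 - (-4)·0.585 - (-1)·-0.326) / (9) = -1.110
  x_2 = (-2 - (-0.4)·-1.231 - (-0.7)·-0.326) / (-5.1) = 0.533
  x_3 = (-4 - (2.1)·-1.231 - (2.1)·0.585) / (6.2) = -0.426
Change: (0.121, -0.052, -0.100) → max |·| = 0.121

0.121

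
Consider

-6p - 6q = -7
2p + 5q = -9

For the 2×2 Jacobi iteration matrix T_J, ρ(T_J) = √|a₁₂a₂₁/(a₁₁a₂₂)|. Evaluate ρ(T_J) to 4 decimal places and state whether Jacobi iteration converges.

a₁₂a₂₁/(a₁₁a₂₂) = (-6)·(2) / ((-6)·(5)) = 0.400000
ρ = √|0.400000| = √0.400000 = 0.6325
ρ < 1, so Jacobi converges

0.6325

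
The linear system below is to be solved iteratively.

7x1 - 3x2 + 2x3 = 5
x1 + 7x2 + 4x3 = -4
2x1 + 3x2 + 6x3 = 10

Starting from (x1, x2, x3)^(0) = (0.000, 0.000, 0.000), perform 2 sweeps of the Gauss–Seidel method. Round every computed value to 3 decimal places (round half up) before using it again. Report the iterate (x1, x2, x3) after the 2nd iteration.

Iteration 1:
  x1 = (5 - (-3)·0.000 - (2)·0.000) / (7) = 0.714
  x2 = (-4 - (1)·0.714 - (4)·0.000) / (7) = -0.673
  x3 = (10 - (2)·0.714 - (3)·-0.673) / (6) = 1.765
Iteration 2:
  x1 = (5 - (-3)·-0.673 - (2)·1.765) / (7) = -0.078
  x2 = (-4 - (1)·-0.078 - (4)·1.765) / (7) = -1.569
  x3 = (10 - (2)·-0.078 - (3)·-1.569) / (6) = 2.477

(-0.078, -1.569, 2.477)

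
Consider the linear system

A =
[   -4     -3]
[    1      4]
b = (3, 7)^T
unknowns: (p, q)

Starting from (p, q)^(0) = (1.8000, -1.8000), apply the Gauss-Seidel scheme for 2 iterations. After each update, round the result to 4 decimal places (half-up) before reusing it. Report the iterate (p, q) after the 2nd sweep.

(-1.9500, 2.2375)

Iteration 1:
  p = (3 - (-3)·-1.8000) / (-4) = 0.6000
  q = (7 - (1)·0.6000) / (4) = 1.6000
Iteration 2:
  p = (3 - (-3)·1.6000) / (-4) = -1.9500
  q = (7 - (1)·-1.9500) / (4) = 2.2375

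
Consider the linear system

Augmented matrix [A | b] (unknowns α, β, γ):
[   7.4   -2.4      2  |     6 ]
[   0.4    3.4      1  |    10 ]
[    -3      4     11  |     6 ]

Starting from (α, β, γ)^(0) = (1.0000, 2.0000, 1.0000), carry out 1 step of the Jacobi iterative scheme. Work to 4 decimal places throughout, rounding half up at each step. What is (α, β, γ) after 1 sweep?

Iteration 1:
  α = (6 - (-2.4)·2.0000 - (2)·1.0000) / (7.4) = 1.1892
  β = (10 - (0.4)·1.0000 - (1)·1.0000) / (3.4) = 2.5294
  γ = (6 - (-3)·1.0000 - (4)·2.0000) / (11) = 0.0909

(1.1892, 2.5294, 0.0909)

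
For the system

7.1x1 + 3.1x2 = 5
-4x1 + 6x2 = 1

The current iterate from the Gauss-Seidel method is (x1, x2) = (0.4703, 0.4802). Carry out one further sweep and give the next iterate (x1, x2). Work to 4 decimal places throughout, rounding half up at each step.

(0.4946, 0.4964)

One sweep:
  x1 = (5 - (3.1)·0.4802) / (7.1) = 0.4946
  x2 = (1 - (-4)·0.4946) / (6) = 0.4964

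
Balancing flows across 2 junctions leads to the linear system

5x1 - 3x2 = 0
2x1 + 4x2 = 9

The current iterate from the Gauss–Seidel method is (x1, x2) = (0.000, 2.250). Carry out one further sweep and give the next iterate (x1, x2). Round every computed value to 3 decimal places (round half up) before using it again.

(1.350, 1.575)

One sweep:
  x1 = (0 - (-3)·2.250) / (5) = 1.350
  x2 = (9 - (2)·1.350) / (4) = 1.575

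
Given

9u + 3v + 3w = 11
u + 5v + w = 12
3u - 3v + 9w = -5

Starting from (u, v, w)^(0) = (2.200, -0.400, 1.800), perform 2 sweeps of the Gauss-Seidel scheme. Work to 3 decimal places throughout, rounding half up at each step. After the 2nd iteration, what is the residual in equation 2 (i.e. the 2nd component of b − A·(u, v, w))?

Iteration 1:
  u = (11 - (3)·-0.400 - (3)·1.800) / (9) = 0.756
  v = (12 - (1)·0.756 - (1)·1.800) / (5) = 1.889
  w = (-5 - (3)·0.756 - (-3)·1.889) / (9) = -0.178
Iteration 2:
  u = (11 - (3)·1.889 - (3)·-0.178) / (9) = 0.652
  v = (12 - (1)·0.652 - (1)·-0.178) / (5) = 2.305
  w = (-5 - (3)·0.652 - (-3)·2.305) / (9) = -0.005
Residual b − A·x = (-1.768, -0.172, 0.004)

-0.172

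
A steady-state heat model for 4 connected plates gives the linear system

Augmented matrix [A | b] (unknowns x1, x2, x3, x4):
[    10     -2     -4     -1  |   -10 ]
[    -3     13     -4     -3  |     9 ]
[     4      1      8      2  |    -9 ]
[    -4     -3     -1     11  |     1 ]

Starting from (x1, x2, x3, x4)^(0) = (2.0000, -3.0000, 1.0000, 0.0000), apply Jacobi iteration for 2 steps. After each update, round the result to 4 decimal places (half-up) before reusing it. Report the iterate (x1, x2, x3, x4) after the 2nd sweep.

(-1.3986, -0.1021, -0.7304, -0.1060)

Iteration 1:
  x1 = (-10 - (-2)·-3.0000 - (-4)·1.0000 - (-1)·0.0000) / (10) = -1.2000
  x2 = (9 - (-3)·2.0000 - (-4)·1.0000 - (-3)·0.0000) / (13) = 1.4615
  x3 = (-9 - (4)·2.0000 - (1)·-3.0000 - (2)·0.0000) / (8) = -1.7500
  x4 = (1 - (-4)·2.0000 - (-3)·-3.0000 - (-1)·1.0000) / (11) = 0.0909
Iteration 2:
  x1 = (-10 - (-2)·1.4615 - (-4)·-1.7500 - (-1)·0.0909) / (10) = -1.3986
  x2 = (9 - (-3)·-1.2000 - (-4)·-1.7500 - (-3)·0.0909) / (13) = -0.1021
  x3 = (-9 - (4)·-1.2000 - (1)·1.4615 - (2)·0.0909) / (8) = -0.7304
  x4 = (1 - (-4)·-1.2000 - (-3)·1.4615 - (-1)·-1.7500) / (11) = -0.1060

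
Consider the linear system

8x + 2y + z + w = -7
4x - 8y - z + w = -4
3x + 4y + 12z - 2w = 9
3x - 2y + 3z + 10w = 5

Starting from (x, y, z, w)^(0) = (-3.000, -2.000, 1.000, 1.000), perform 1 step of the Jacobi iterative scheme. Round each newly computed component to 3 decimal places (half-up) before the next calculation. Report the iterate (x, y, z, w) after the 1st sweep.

(-0.625, -1.000, 2.333, 0.700)

Iteration 1:
  x = (-7 - (2)·-2.000 - (1)·1.000 - (1)·1.000) / (8) = -0.625
  y = (-4 - (4)·-3.000 - (-1)·1.000 - (1)·1.000) / (-8) = -1.000
  z = (9 - (3)·-3.000 - (4)·-2.000 - (-2)·1.000) / (12) = 2.333
  w = (5 - (3)·-3.000 - (-2)·-2.000 - (3)·1.000) / (10) = 0.700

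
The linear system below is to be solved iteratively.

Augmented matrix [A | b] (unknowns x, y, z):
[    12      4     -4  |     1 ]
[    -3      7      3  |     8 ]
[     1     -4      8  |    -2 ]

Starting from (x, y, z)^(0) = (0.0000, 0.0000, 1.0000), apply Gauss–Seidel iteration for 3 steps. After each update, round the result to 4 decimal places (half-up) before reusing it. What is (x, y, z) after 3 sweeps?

(-0.1614, 0.9556, 0.2480)

Iteration 1:
  x = (1 - (4)·0.0000 - (-4)·1.0000) / (12) = 0.4167
  y = (8 - (-3)·0.4167 - (3)·1.0000) / (7) = 0.8929
  z = (-2 - (1)·0.4167 - (-4)·0.8929) / (8) = 0.1444
Iteration 2:
  x = (1 - (4)·0.8929 - (-4)·0.1444) / (12) = -0.1662
  y = (8 - (-3)·-0.1662 - (3)·0.1444) / (7) = 1.0097
  z = (-2 - (1)·-0.1662 - (-4)·1.0097) / (8) = 0.2756
Iteration 3:
  x = (1 - (4)·1.0097 - (-4)·0.2756) / (12) = -0.1614
  y = (8 - (-3)·-0.1614 - (3)·0.2756) / (7) = 0.9556
  z = (-2 - (1)·-0.1614 - (-4)·0.9556) / (8) = 0.2480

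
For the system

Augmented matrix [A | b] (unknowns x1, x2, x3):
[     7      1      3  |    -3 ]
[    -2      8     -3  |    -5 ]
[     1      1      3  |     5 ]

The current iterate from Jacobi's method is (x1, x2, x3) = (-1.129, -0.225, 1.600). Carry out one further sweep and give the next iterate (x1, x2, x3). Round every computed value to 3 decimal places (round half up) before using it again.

One sweep:
  x1 = (-3 - (1)·-0.225 - (3)·1.600) / (7) = -1.082
  x2 = (-5 - (-2)·-1.129 - (-3)·1.600) / (8) = -0.307
  x3 = (5 - (1)·-1.129 - (1)·-0.225) / (3) = 2.118

(-1.082, -0.307, 2.118)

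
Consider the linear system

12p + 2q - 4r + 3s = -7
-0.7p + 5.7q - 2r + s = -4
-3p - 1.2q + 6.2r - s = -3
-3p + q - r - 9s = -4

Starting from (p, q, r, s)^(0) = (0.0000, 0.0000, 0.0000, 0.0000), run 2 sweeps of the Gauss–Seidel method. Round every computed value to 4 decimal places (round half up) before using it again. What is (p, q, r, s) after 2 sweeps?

(-0.9234, -1.2513, -1.0673, 0.7318)

Iteration 1:
  p = (-7 - (2)·0.0000 - (-4)·0.0000 - (3)·0.0000) / (12) = -0.5833
  q = (-4 - (-0.7)·-0.5833 - (-2)·0.0000 - (1)·0.0000) / (5.7) = -0.7734
  r = (-3 - (-3)·-0.5833 - (-1.2)·-0.7734 - (-1)·0.0000) / (6.2) = -0.9158
  s = (-4 - (-3)·-0.5833 - (1)·-0.7734 - (-1)·-0.9158) / (-9) = 0.6547
Iteration 2:
  p = (-7 - (2)·-0.7734 - (-4)·-0.9158 - (3)·0.6547) / (12) = -0.9234
  q = (-4 - (-0.7)·-0.9234 - (-2)·-0.9158 - (1)·0.6547) / (5.7) = -1.2513
  r = (-3 - (-3)·-0.9234 - (-1.2)·-1.2513 - (-1)·0.6547) / (6.2) = -1.0673
  s = (-4 - (-3)·-0.9234 - (1)·-1.2513 - (-1)·-1.0673) / (-9) = 0.7318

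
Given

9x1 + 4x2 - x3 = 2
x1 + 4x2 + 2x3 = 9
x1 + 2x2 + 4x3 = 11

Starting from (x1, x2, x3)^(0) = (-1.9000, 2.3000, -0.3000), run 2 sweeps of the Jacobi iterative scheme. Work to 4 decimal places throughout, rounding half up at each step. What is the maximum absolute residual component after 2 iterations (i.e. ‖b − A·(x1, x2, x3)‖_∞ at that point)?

5.2626

Iteration 1:
  x1 = (2 - (4)·2.3000 - (-1)·-0.3000) / (9) = -0.8333
  x2 = (9 - (1)·-1.9000 - (2)·-0.3000) / (4) = 2.8750
  x3 = (11 - (1)·-1.9000 - (2)·2.3000) / (4) = 2.0750
Iteration 2:
  x1 = (2 - (4)·2.8750 - (-1)·2.0750) / (9) = -0.8250
  x2 = (9 - (1)·-0.8333 - (2)·2.0750) / (4) = 1.4208
  x3 = (11 - (1)·-0.8333 - (2)·2.8750) / (4) = 1.5208
Residual b − A·x = (5.2626, 1.1002, 2.9002); ∞-norm = 5.2626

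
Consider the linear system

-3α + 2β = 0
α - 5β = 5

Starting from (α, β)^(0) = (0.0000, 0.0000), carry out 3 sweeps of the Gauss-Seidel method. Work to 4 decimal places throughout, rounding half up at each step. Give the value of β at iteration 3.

Iteration 1:
  α = (0 - (2)·0.0000) / (-3) = 0.0000
  β = (5 - (1)·0.0000) / (-5) = -1.0000
Iteration 2:
  α = (0 - (2)·-1.0000) / (-3) = -0.6667
  β = (5 - (1)·-0.6667) / (-5) = -1.1333
Iteration 3:
  α = (0 - (2)·-1.1333) / (-3) = -0.7555
  β = (5 - (1)·-0.7555) / (-5) = -1.1511

-1.1511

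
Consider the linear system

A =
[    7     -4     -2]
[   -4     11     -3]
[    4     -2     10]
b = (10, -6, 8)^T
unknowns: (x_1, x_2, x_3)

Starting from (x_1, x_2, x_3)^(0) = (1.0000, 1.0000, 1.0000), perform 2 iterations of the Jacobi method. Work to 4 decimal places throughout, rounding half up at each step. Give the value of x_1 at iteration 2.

1.6519

Iteration 1:
  x_1 = (10 - (-4)·1.0000 - (-2)·1.0000) / (7) = 2.2857
  x_2 = (-6 - (-4)·1.0000 - (-3)·1.0000) / (11) = 0.0909
  x_3 = (8 - (4)·1.0000 - (-2)·1.0000) / (10) = 0.6000
Iteration 2:
  x_1 = (10 - (-4)·0.0909 - (-2)·0.6000) / (7) = 1.6519
  x_2 = (-6 - (-4)·2.2857 - (-3)·0.6000) / (11) = 0.4493
  x_3 = (8 - (4)·2.2857 - (-2)·0.0909) / (10) = -0.0961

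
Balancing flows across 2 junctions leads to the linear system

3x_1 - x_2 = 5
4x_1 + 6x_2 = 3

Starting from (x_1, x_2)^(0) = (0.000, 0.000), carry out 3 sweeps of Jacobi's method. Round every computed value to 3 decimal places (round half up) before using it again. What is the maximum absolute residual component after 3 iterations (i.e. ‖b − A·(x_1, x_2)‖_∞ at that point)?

1.480

Iteration 1:
  x_1 = (5 - (-1)·0.000) / (3) = 1.667
  x_2 = (3 - (4)·0.000) / (6) = 0.500
Iteration 2:
  x_1 = (5 - (-1)·0.500) / (3) = 1.833
  x_2 = (3 - (4)·1.667) / (6) = -0.611
Iteration 3:
  x_1 = (5 - (-1)·-0.611) / (3) = 1.463
  x_2 = (3 - (4)·1.833) / (6) = -0.722
Residual b − A·x = (-0.111, 1.480); ∞-norm = 1.480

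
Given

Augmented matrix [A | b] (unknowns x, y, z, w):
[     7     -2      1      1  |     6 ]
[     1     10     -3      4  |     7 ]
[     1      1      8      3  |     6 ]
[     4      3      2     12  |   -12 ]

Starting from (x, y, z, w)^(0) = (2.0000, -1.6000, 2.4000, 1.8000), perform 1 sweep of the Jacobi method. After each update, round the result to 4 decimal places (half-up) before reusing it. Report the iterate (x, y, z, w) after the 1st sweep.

Iteration 1:
  x = (6 - (-2)·-1.6000 - (1)·2.4000 - (1)·1.8000) / (7) = -0.2000
  y = (7 - (1)·2.0000 - (-3)·2.4000 - (4)·1.8000) / (10) = 0.5000
  z = (6 - (1)·2.0000 - (1)·-1.6000 - (3)·1.8000) / (8) = 0.0250
  w = (-12 - (4)·2.0000 - (3)·-1.6000 - (2)·2.4000) / (12) = -1.6667

(-0.2000, 0.5000, 0.0250, -1.6667)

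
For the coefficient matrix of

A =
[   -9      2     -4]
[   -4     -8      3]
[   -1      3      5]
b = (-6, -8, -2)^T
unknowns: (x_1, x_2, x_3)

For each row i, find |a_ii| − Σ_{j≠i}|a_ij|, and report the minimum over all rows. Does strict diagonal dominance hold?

1

row 1: |-9| − (2+4) = 3
row 2: |-8| − (4+3) = 1
row 3: |5| − (1+3) = 1
minimum over rows = 1 → strictly diagonally dominant (convergence guaranteed)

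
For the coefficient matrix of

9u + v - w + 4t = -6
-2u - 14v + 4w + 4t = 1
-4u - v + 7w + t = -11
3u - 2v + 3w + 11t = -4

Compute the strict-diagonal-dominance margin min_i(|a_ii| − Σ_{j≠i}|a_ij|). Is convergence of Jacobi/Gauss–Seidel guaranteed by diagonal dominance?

1

row 1: |9| − (1+1+4) = 3
row 2: |-14| − (2+4+4) = 4
row 3: |7| − (4+1+1) = 1
row 4: |11| − (3+2+3) = 3
minimum over rows = 1 → strictly diagonally dominant (convergence guaranteed)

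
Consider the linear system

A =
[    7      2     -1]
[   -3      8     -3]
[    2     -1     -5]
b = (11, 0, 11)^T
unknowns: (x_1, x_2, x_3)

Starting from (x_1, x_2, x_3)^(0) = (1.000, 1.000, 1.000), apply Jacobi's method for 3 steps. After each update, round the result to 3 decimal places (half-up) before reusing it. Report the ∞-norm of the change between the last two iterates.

Iteration 1:
  x_1 = (11 - (2)·1.000 - (-1)·1.000) / (7) = 1.429
  x_2 = (0 - (-3)·1.000 - (-3)·1.000) / (8) = 0.750
  x_3 = (11 - (2)·1.000 - (-1)·1.000) / (-5) = -2.000
Iteration 2:
  x_1 = (11 - (2)·0.750 - (-1)·-2.000) / (7) = 1.071
  x_2 = (0 - (-3)·1.429 - (-3)·-2.000) / (8) = -0.214
  x_3 = (11 - (2)·1.429 - (-1)·0.750) / (-5) = -1.778
Iteration 3:
  x_1 = (11 - (2)·-0.214 - (-1)·-1.778) / (7) = 1.379
  x_2 = (0 - (-3)·1.071 - (-3)·-1.778) / (8) = -0.265
  x_3 = (11 - (2)·1.071 - (-1)·-0.214) / (-5) = -1.729
Change: (0.308, -0.051, 0.049) → max |·| = 0.308

0.308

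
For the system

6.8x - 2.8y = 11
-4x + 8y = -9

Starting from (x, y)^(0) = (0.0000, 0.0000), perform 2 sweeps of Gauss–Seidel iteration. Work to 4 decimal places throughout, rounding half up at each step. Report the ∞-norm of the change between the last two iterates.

0.1302

Iteration 1:
  x = (11 - (-2.8)·0.0000) / (6.8) = 1.6176
  y = (-9 - (-4)·1.6176) / (8) = -0.3162
Iteration 2:
  x = (11 - (-2.8)·-0.3162) / (6.8) = 1.4874
  y = (-9 - (-4)·1.4874) / (8) = -0.3813
Change: (-0.1302, -0.0651) → max |·| = 0.1302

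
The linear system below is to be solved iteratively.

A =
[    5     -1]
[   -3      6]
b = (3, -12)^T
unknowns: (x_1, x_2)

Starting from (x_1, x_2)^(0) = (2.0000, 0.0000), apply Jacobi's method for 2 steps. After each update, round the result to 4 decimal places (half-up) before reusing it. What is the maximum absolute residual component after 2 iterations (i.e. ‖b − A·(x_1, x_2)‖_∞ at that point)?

0.7000

Iteration 1:
  x_1 = (3 - (-1)·0.0000) / (5) = 0.6000
  x_2 = (-12 - (-3)·2.0000) / (6) = -1.0000
Iteration 2:
  x_1 = (3 - (-1)·-1.0000) / (5) = 0.4000
  x_2 = (-12 - (-3)·0.6000) / (6) = -1.7000
Residual b − A·x = (-0.7000, -0.6000); ∞-norm = 0.7000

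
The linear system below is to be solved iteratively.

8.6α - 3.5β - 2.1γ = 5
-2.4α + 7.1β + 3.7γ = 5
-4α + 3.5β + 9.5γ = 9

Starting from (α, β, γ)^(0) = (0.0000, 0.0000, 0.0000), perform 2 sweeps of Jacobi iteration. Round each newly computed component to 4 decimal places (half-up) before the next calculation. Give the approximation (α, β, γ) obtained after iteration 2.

Iteration 1:
  α = (5 - (-3.5)·0.0000 - (-2.1)·0.0000) / (8.6) = 0.5814
  β = (5 - (-2.4)·0.0000 - (3.7)·0.0000) / (7.1) = 0.7042
  γ = (9 - (-4)·0.0000 - (3.5)·0.0000) / (9.5) = 0.9474
Iteration 2:
  α = (5 - (-3.5)·0.7042 - (-2.1)·0.9474) / (8.6) = 1.0993
  β = (5 - (-2.4)·0.5814 - (3.7)·0.9474) / (7.1) = 0.4070
  γ = (9 - (-4)·0.5814 - (3.5)·0.7042) / (9.5) = 0.9327

(1.0993, 0.4070, 0.9327)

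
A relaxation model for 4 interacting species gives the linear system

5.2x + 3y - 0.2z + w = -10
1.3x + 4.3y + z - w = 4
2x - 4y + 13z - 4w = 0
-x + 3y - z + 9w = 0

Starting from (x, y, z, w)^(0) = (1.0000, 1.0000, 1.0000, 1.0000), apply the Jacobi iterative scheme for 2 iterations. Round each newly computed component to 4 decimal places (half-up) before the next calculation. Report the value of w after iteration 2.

Iteration 1:
  x = (-10 - (3)·1.0000 - (-0.2)·1.0000 - (1)·1.0000) / (5.2) = -2.6538
  y = (4 - (1.3)·1.0000 - (1)·1.0000 - (-1)·1.0000) / (4.3) = 0.6279
  z = (0 - (2)·1.0000 - (-4)·1.0000 - (-4)·1.0000) / (13) = 0.4615
  w = (0 - (-1)·1.0000 - (3)·1.0000 - (-1)·1.0000) / (9) = -0.1111
Iteration 2:
  x = (-10 - (3)·0.6279 - (-0.2)·0.4615 - (1)·-0.1111) / (5.2) = -2.2462
  y = (4 - (1.3)·-2.6538 - (1)·0.4615 - (-1)·-0.1111) / (4.3) = 1.5994
  z = (0 - (2)·-2.6538 - (-4)·0.6279 - (-4)·-0.1111) / (13) = 0.5673
  w = (0 - (-1)·-2.6538 - (3)·0.6279 - (-1)·0.4615) / (9) = -0.4529

-0.4529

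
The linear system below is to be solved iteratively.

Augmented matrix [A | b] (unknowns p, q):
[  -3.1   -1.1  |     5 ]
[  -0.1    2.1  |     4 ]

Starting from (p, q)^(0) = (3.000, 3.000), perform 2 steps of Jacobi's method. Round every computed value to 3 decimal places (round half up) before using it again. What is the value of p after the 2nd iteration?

-2.340

Iteration 1:
  p = (5 - (-1.1)·3.000) / (-3.1) = -2.677
  q = (4 - (-0.1)·3.000) / (2.1) = 2.048
Iteration 2:
  p = (5 - (-1.1)·2.048) / (-3.1) = -2.340
  q = (4 - (-0.1)·-2.677) / (2.1) = 1.777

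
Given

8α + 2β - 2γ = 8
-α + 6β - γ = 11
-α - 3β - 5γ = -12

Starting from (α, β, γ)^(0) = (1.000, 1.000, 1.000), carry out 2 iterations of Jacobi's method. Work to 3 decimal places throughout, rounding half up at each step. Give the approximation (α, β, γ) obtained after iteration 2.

Iteration 1:
  α = (8 - (2)·1.000 - (-2)·1.000) / (8) = 1.000
  β = (11 - (-1)·1.000 - (-1)·1.000) / (6) = 2.167
  γ = (-12 - (-1)·1.000 - (-3)·1.000) / (-5) = 1.600
Iteration 2:
  α = (8 - (2)·2.167 - (-2)·1.600) / (8) = 0.858
  β = (11 - (-1)·1.000 - (-1)·1.600) / (6) = 2.267
  γ = (-12 - (-1)·1.000 - (-3)·2.167) / (-5) = 0.900

(0.858, 2.267, 0.900)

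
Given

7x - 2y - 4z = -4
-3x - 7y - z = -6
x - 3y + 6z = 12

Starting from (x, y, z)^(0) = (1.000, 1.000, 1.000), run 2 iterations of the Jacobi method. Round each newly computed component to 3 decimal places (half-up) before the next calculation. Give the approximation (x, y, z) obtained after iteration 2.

Iteration 1:
  x = (-4 - (-2)·1.000 - (-4)·1.000) / (7) = 0.286
  y = (-6 - (-3)·1.000 - (-1)·1.000) / (-7) = 0.286
  z = (12 - (1)·1.000 - (-3)·1.000) / (6) = 2.333
Iteration 2:
  x = (-4 - (-2)·0.286 - (-4)·2.333) / (7) = 0.843
  y = (-6 - (-3)·0.286 - (-1)·2.333) / (-7) = 0.401
  z = (12 - (1)·0.286 - (-3)·0.286) / (6) = 2.095

(0.843, 0.401, 2.095)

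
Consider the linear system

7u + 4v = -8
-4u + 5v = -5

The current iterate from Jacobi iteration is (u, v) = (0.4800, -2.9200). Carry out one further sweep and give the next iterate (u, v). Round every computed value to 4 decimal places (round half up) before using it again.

One sweep:
  u = (-8 - (4)·-2.9200) / (7) = 0.5257
  v = (-5 - (-4)·0.4800) / (5) = -0.6160

(0.5257, -0.6160)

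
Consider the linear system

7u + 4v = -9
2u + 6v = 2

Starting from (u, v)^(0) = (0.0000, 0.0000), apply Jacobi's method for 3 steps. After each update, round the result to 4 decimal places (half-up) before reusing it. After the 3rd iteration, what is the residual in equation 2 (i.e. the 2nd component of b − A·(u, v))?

0.4898

Iteration 1:
  u = (-9 - (4)·0.0000) / (7) = -1.2857
  v = (2 - (2)·0.0000) / (6) = 0.3333
Iteration 2:
  u = (-9 - (4)·0.3333) / (7) = -1.4762
  v = (2 - (2)·-1.2857) / (6) = 0.7619
Iteration 3:
  u = (-9 - (4)·0.7619) / (7) = -1.7211
  v = (2 - (2)·-1.4762) / (6) = 0.8254
Residual b − A·x = (-0.2539, 0.4898)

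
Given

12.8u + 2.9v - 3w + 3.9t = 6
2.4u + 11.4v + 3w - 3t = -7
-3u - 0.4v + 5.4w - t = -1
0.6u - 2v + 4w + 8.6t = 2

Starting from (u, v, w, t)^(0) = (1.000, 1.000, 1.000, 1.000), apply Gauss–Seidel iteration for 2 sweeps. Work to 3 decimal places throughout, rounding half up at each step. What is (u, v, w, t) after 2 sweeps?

(0.612, -0.743, 0.109, -0.034)

Iteration 1:
  u = (6 - (2.9)·1.000 - (-3)·1.000 - (3.9)·1.000) / (12.8) = 0.172
  v = (-7 - (2.4)·0.172 - (3)·1.000 - (-3)·1.000) / (11.4) = -0.650
  w = (-1 - (-3)·0.172 - (-0.4)·-0.650 - (-1)·1.000) / (5.4) = 0.047
  t = (2 - (0.6)·0.172 - (-2)·-0.650 - (4)·0.047) / (8.6) = 0.048
Iteration 2:
  u = (6 - (2.9)·-0.650 - (-3)·0.047 - (3.9)·0.048) / (12.8) = 0.612
  v = (-7 - (2.4)·0.612 - (3)·0.047 - (-3)·0.048) / (11.4) = -0.743
  w = (-1 - (-3)·0.612 - (-0.4)·-0.743 - (-1)·0.048) / (5.4) = 0.109
  t = (2 - (0.6)·0.612 - (-2)·-0.743 - (4)·0.109) / (8.6) = -0.034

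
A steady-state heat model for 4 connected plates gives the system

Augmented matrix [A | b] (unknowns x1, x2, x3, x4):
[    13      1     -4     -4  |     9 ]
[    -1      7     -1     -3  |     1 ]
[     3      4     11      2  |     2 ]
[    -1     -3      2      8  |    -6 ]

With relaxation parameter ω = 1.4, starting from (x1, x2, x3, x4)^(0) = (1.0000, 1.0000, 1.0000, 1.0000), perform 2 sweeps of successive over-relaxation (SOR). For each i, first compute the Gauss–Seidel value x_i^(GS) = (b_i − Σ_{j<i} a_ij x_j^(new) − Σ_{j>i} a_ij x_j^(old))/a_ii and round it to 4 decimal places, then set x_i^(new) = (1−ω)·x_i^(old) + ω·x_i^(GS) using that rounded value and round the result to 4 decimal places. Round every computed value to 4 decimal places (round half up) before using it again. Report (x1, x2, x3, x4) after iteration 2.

Iteration 1:
  x1: GS value = (9 - (1)·1.0000 - (-4)·1.0000 - (-4)·1.0000) / (13) = 1.2308;  x1 ← (1−ω)·1.0000 + ω·1.2308 = 1.3231
  x2: GS value = (1 - (-1)·1.3231 - (-1)·1.0000 - (-3)·1.0000) / (7) = 0.9033;  x2 ← (1−ω)·1.0000 + ω·0.9033 = 0.8646
  x3: GS value = (2 - (3)·1.3231 - (4)·0.8646 - (2)·1.0000) / (11) = -0.6752;  x3 ← (1−ω)·1.0000 + ω·-0.6752 = -1.3453
  x4: GS value = (-6 - (-1)·1.3231 - (-3)·0.8646 - (2)·-1.3453) / (8) = 0.0759;  x4 ← (1−ω)·1.0000 + ω·0.0759 = -0.2937
Iteration 2:
  x1: GS value = (9 - (1)·0.8646 - (-4)·-1.3453 - (-4)·-0.2937) / (13) = 0.1215;  x1 ← (1−ω)·1.3231 + ω·0.1215 = -0.3591
  x2: GS value = (1 - (-1)·-0.3591 - (-1)·-1.3453 - (-3)·-0.2937) / (7) = -0.2265;  x2 ← (1−ω)·0.8646 + ω·-0.2265 = -0.6629
  x3: GS value = (2 - (3)·-0.3591 - (4)·-0.6629 - (2)·-0.2937) / (11) = 0.5742;  x3 ← (1−ω)·-1.3453 + ω·0.5742 = 1.3420
  x4: GS value = (-6 - (-1)·-0.3591 - (-3)·-0.6629 - (2)·1.3420) / (8) = -1.3790;  x4 ← (1−ω)·-0.2937 + ω·-1.3790 = -1.8131

(-0.3591, -0.6629, 1.3420, -1.8131)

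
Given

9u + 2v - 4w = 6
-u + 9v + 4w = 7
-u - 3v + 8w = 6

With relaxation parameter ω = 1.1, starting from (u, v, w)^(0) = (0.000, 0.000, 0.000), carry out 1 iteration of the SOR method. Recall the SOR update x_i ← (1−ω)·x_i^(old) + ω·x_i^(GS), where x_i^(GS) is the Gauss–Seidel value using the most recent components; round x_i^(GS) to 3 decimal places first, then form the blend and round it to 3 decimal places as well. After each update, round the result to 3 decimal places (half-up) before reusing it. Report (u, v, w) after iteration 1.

Iteration 1:
  u: GS value = (6 - (2)·0.000 - (-4)·0.000) / (9) = 0.667;  u ← (1−ω)·0.000 + ω·0.667 = 0.734
  v: GS value = (7 - (-1)·0.734 - (4)·0.000) / (9) = 0.859;  v ← (1−ω)·0.000 + ω·0.859 = 0.945
  w: GS value = (6 - (-1)·0.734 - (-3)·0.945) / (8) = 1.196;  w ← (1−ω)·0.000 + ω·1.196 = 1.316

(0.734, 0.945, 1.316)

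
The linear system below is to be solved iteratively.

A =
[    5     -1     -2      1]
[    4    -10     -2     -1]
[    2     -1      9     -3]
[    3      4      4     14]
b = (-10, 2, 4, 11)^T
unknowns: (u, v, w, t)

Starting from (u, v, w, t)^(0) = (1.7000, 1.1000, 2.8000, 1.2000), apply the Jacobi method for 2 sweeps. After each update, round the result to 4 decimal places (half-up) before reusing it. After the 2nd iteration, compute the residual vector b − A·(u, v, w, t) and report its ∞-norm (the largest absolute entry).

Iteration 1:
  u = (-10 - (-1)·1.1000 - (-2)·2.8000 - (1)·1.2000) / (5) = -0.9000
  v = (2 - (4)·1.7000 - (-2)·2.8000 - (-1)·1.2000) / (-10) = -0.2000
  w = (4 - (2)·1.7000 - (-1)·1.1000 - (-3)·1.2000) / (9) = 0.5889
  t = (11 - (3)·1.7000 - (4)·1.1000 - (4)·2.8000) / (14) = -0.6929
Iteration 2:
  u = (-10 - (-1)·-0.2000 - (-2)·0.5889 - (1)·-0.6929) / (5) = -1.6659
  v = (2 - (4)·-0.9000 - (-2)·0.5889 - (-1)·-0.6929) / (-10) = -0.6085
  w = (4 - (2)·-0.9000 - (-1)·-0.2000 - (-3)·-0.6929) / (9) = 0.3913
  t = (11 - (3)·-0.9000 - (4)·-0.2000 - (4)·0.5889) / (14) = 0.8675
Residual b − A·x = (-2.3639, 4.2287, 5.8041, 4.7215); ∞-norm = 5.8041

5.8041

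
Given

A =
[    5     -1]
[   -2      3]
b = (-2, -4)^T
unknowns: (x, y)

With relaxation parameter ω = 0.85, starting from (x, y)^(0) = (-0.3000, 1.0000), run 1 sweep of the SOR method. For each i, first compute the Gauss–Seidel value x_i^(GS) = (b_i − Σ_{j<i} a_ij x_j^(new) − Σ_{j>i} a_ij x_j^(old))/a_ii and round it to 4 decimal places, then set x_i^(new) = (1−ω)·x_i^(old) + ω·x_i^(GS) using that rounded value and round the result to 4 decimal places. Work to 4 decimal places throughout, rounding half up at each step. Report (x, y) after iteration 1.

Iteration 1:
  x: GS value = (-2 - (-1)·1.0000) / (5) = -0.2000;  x ← (1−ω)·-0.3000 + ω·-0.2000 = -0.2150
  y: GS value = (-4 - (-2)·-0.2150) / (3) = -1.4767;  y ← (1−ω)·1.0000 + ω·-1.4767 = -1.1052

(-0.2150, -1.1052)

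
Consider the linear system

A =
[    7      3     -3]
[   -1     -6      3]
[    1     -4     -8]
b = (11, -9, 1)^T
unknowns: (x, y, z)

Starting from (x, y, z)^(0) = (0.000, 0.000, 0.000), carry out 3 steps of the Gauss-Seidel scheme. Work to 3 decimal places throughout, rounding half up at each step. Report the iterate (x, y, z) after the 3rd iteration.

(0.859, 1.072, -0.554)

Iteration 1:
  x = (11 - (3)·0.000 - (-3)·0.000) / (7) = 1.571
  y = (-9 - (-1)·1.571 - (3)·0.000) / (-6) = 1.238
  z = (1 - (1)·1.571 - (-4)·1.238) / (-8) = -0.548
Iteration 2:
  x = (11 - (3)·1.238 - (-3)·-0.548) / (7) = 0.806
  y = (-9 - (-1)·0.806 - (3)·-0.548) / (-6) = 1.092
  z = (1 - (1)·0.806 - (-4)·1.092) / (-8) = -0.570
Iteration 3:
  x = (11 - (3)·1.092 - (-3)·-0.570) / (7) = 0.859
  y = (-9 - (-1)·0.859 - (3)·-0.570) / (-6) = 1.072
  z = (1 - (1)·0.859 - (-4)·1.072) / (-8) = -0.554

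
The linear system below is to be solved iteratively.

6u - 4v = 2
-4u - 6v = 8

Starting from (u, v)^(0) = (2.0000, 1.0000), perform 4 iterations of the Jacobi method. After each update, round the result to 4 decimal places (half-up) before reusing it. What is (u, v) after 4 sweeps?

(0.0865, -0.6667)

Iteration 1:
  u = (2 - (-4)·1.0000) / (6) = 1.0000
  v = (8 - (-4)·2.0000) / (-6) = -2.6667
Iteration 2:
  u = (2 - (-4)·-2.6667) / (6) = -1.4445
  v = (8 - (-4)·1.0000) / (-6) = -2.0000
Iteration 3:
  u = (2 - (-4)·-2.0000) / (6) = -1.0000
  v = (8 - (-4)·-1.4445) / (-6) = -0.3703
Iteration 4:
  u = (2 - (-4)·-0.3703) / (6) = 0.0865
  v = (8 - (-4)·-1.0000) / (-6) = -0.6667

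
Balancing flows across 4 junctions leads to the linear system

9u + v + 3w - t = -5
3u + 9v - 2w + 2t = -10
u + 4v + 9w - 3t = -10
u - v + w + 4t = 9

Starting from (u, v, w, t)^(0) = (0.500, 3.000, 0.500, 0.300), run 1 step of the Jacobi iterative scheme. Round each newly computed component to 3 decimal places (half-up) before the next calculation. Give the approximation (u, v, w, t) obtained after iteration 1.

(-1.022, -1.233, -2.400, 2.750)

Iteration 1:
  u = (-5 - (1)·3.000 - (3)·0.500 - (-1)·0.300) / (9) = -1.022
  v = (-10 - (3)·0.500 - (-2)·0.500 - (2)·0.300) / (9) = -1.233
  w = (-10 - (1)·0.500 - (4)·3.000 - (-3)·0.300) / (9) = -2.400
  t = (9 - (1)·0.500 - (-1)·3.000 - (1)·0.500) / (4) = 2.750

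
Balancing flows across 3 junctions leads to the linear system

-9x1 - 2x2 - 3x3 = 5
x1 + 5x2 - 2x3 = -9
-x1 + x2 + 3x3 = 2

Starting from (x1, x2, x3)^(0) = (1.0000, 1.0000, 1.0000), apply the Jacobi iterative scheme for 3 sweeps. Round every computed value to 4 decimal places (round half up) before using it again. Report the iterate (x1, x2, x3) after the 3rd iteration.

(-0.5407, -1.3837, 0.9630)

Iteration 1:
  x1 = (5 - (-2)·1.0000 - (-3)·1.0000) / (-9) = -1.1111
  x2 = (-9 - (1)·1.0000 - (-2)·1.0000) / (5) = -1.6000
  x3 = (2 - (-1)·1.0000 - (1)·1.0000) / (3) = 0.6667
Iteration 2:
  x1 = (5 - (-2)·-1.6000 - (-3)·0.6667) / (-9) = -0.4222
  x2 = (-9 - (1)·-1.1111 - (-2)·0.6667) / (5) = -1.3111
  x3 = (2 - (-1)·-1.1111 - (1)·-1.6000) / (3) = 0.8296
Iteration 3:
  x1 = (5 - (-2)·-1.3111 - (-3)·0.8296) / (-9) = -0.5407
  x2 = (-9 - (1)·-0.4222 - (-2)·0.8296) / (5) = -1.3837
  x3 = (2 - (-1)·-0.4222 - (1)·-1.3111) / (3) = 0.9630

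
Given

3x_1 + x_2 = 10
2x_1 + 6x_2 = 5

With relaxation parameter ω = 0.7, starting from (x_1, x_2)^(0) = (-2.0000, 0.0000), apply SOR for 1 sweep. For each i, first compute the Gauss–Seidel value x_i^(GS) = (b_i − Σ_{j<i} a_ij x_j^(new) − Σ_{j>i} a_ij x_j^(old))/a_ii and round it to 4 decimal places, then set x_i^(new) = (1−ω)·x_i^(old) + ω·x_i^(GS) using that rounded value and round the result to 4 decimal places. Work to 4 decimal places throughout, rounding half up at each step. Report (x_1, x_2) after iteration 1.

(1.7333, 0.1789)

Iteration 1:
  x_1: GS value = (10 - (1)·0.0000) / (3) = 3.3333;  x_1 ← (1−ω)·-2.0000 + ω·3.3333 = 1.7333
  x_2: GS value = (5 - (2)·1.7333) / (6) = 0.2556;  x_2 ← (1−ω)·0.0000 + ω·0.2556 = 0.1789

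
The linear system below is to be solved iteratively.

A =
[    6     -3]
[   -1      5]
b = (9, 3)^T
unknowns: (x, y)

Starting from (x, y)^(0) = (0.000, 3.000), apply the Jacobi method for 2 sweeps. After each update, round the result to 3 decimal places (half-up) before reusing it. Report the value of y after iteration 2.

1.200

Iteration 1:
  x = (9 - (-3)·3.000) / (6) = 3.000
  y = (3 - (-1)·0.000) / (5) = 0.600
Iteration 2:
  x = (9 - (-3)·0.600) / (6) = 1.800
  y = (3 - (-1)·3.000) / (5) = 1.200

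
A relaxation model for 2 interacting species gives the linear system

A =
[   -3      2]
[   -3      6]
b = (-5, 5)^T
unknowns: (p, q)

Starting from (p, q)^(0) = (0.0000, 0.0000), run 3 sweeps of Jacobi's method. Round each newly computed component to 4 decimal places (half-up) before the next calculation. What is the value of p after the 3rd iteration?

Iteration 1:
  p = (-5 - (2)·0.0000) / (-3) = 1.6667
  q = (5 - (-3)·0.0000) / (6) = 0.8333
Iteration 2:
  p = (-5 - (2)·0.8333) / (-3) = 2.2222
  q = (5 - (-3)·1.6667) / (6) = 1.6667
Iteration 3:
  p = (-5 - (2)·1.6667) / (-3) = 2.7778
  q = (5 - (-3)·2.2222) / (6) = 1.9444

2.7778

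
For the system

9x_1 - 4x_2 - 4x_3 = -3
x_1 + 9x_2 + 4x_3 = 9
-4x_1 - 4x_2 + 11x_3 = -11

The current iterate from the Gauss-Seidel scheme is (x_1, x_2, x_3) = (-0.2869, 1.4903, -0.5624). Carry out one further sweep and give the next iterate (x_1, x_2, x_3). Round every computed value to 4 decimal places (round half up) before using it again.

One sweep:
  x_1 = (-3 - (-4)·1.4903 - (-4)·-0.5624) / (9) = 0.0791
  x_2 = (9 - (1)·0.0791 - (4)·-0.5624) / (9) = 1.2412
  x_3 = (-11 - (-4)·0.0791 - (-4)·1.2412) / (11) = -0.5199

(0.0791, 1.2412, -0.5199)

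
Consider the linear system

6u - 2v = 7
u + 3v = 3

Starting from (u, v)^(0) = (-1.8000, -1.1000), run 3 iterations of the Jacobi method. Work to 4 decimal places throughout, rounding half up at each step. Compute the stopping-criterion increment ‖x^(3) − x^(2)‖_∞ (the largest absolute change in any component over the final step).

0.3000

Iteration 1:
  u = (7 - (-2)·-1.1000) / (6) = 0.8000
  v = (3 - (1)·-1.8000) / (3) = 1.6000
Iteration 2:
  u = (7 - (-2)·1.6000) / (6) = 1.7000
  v = (3 - (1)·0.8000) / (3) = 0.7333
Iteration 3:
  u = (7 - (-2)·0.7333) / (6) = 1.4111
  v = (3 - (1)·1.7000) / (3) = 0.4333
Change: (-0.2889, -0.3000) → max |·| = 0.3000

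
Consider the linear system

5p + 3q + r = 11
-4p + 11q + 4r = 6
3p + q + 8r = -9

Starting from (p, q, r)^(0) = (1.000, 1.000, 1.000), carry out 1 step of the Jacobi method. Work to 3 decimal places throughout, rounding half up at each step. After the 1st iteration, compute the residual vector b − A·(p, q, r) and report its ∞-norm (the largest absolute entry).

12.105

Iteration 1:
  p = (11 - (3)·1.000 - (1)·1.000) / (5) = 1.400
  q = (6 - (-4)·1.000 - (4)·1.000) / (11) = 0.545
  r = (-9 - (3)·1.000 - (1)·1.000) / (8) = -1.625
Residual b − A·x = (3.990, 12.105, -0.745); ∞-norm = 12.105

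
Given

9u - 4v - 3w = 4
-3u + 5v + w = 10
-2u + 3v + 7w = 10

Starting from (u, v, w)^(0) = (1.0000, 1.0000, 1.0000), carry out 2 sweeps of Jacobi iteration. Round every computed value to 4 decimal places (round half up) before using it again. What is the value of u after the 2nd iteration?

1.9397

Iteration 1:
  u = (4 - (-4)·1.0000 - (-3)·1.0000) / (9) = 1.2222
  v = (10 - (-3)·1.0000 - (1)·1.0000) / (5) = 2.4000
  w = (10 - (-2)·1.0000 - (3)·1.0000) / (7) = 1.2857
Iteration 2:
  u = (4 - (-4)·2.4000 - (-3)·1.2857) / (9) = 1.9397
  v = (10 - (-3)·1.2222 - (1)·1.2857) / (5) = 2.4762
  w = (10 - (-2)·1.2222 - (3)·2.4000) / (7) = 0.7492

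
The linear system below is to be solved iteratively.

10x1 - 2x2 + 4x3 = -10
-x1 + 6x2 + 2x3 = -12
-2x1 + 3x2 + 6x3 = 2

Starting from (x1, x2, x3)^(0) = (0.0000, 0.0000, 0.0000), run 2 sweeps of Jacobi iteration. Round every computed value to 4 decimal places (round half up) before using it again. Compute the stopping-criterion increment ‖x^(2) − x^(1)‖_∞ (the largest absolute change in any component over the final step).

0.6667

Iteration 1:
  x1 = (-10 - (-2)·0.0000 - (4)·0.0000) / (10) = -1.0000
  x2 = (-12 - (-1)·0.0000 - (2)·0.0000) / (6) = -2.0000
  x3 = (2 - (-2)·0.0000 - (3)·0.0000) / (6) = 0.3333
Iteration 2:
  x1 = (-10 - (-2)·-2.0000 - (4)·0.3333) / (10) = -1.5333
  x2 = (-12 - (-1)·-1.0000 - (2)·0.3333) / (6) = -2.2778
  x3 = (2 - (-2)·-1.0000 - (3)·-2.0000) / (6) = 1.0000
Change: (-0.5333, -0.2778, 0.6667) → max |·| = 0.6667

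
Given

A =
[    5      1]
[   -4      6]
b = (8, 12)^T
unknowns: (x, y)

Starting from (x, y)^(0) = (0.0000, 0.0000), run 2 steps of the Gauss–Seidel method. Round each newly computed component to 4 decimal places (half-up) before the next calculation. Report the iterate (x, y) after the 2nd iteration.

Iteration 1:
  x = (8 - (1)·0.0000) / (5) = 1.6000
  y = (12 - (-4)·1.6000) / (6) = 3.0667
Iteration 2:
  x = (8 - (1)·3.0667) / (5) = 0.9867
  y = (12 - (-4)·0.9867) / (6) = 2.6578

(0.9867, 2.6578)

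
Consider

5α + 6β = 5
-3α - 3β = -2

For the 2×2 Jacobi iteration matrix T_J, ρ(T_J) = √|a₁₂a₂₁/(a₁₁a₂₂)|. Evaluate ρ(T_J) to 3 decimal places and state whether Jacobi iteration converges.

1.095

a₁₂a₂₁/(a₁₁a₂₂) = (6)·(-3) / ((5)·(-3)) = 1.200000
ρ = √|1.200000| = √1.200000 = 1.095
ρ > 1, so Jacobi diverges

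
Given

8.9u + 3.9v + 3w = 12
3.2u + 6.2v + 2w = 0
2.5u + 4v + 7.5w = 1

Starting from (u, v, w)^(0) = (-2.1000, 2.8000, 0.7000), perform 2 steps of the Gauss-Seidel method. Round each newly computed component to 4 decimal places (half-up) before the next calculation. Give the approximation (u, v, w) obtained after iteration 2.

(1.3336, -0.7723, 0.1007)

Iteration 1:
  u = (12 - (3.9)·2.8000 - (3)·0.7000) / (8.9) = -0.1146
  v = (0 - (3.2)·-0.1146 - (2)·0.7000) / (6.2) = -0.1667
  w = (1 - (2.5)·-0.1146 - (4)·-0.1667) / (7.5) = 0.2604
Iteration 2:
  u = (12 - (3.9)·-0.1667 - (3)·0.2604) / (8.9) = 1.3336
  v = (0 - (3.2)·1.3336 - (2)·0.2604) / (6.2) = -0.7723
  w = (1 - (2.5)·1.3336 - (4)·-0.7723) / (7.5) = 0.1007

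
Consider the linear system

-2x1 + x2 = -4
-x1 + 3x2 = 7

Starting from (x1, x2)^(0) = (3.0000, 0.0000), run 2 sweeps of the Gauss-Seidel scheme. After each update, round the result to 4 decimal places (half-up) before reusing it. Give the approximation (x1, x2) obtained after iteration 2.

(3.5000, 3.5000)

Iteration 1:
  x1 = (-4 - (1)·0.0000) / (-2) = 2.0000
  x2 = (7 - (-1)·2.0000) / (3) = 3.0000
Iteration 2:
  x1 = (-4 - (1)·3.0000) / (-2) = 3.5000
  x2 = (7 - (-1)·3.5000) / (3) = 3.5000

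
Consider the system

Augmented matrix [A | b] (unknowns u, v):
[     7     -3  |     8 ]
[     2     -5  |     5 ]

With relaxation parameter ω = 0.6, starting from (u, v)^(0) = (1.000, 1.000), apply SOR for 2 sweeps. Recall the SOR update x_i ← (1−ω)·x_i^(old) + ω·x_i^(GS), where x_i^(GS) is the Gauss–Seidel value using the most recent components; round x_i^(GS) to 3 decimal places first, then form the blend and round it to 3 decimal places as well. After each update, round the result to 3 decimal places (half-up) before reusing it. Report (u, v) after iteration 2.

(1.254, -0.250)

Iteration 1:
  u: GS value = (8 - (-3)·1.000) / (7) = 1.571;  u ← (1−ω)·1.000 + ω·1.571 = 1.343
  v: GS value = (5 - (2)·1.343) / (-5) = -0.463;  v ← (1−ω)·1.000 + ω·-0.463 = 0.122
Iteration 2:
  u: GS value = (8 - (-3)·0.122) / (7) = 1.195;  u ← (1−ω)·1.343 + ω·1.195 = 1.254
  v: GS value = (5 - (2)·1.254) / (-5) = -0.498;  v ← (1−ω)·0.122 + ω·-0.498 = -0.250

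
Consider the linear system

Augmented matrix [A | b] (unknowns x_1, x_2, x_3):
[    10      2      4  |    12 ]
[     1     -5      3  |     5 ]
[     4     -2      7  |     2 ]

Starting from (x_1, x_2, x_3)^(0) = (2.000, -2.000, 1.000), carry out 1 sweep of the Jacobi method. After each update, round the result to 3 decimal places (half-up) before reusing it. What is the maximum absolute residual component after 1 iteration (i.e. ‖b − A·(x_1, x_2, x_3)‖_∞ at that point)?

Iteration 1:
  x_1 = (12 - (2)·-2.000 - (4)·1.000) / (10) = 1.200
  x_2 = (5 - (1)·2.000 - (3)·1.000) / (-5) = 0.000
  x_3 = (2 - (4)·2.000 - (-2)·-2.000) / (7) = -1.429
Residual b − A·x = (5.716, 8.087, 7.203); ∞-norm = 8.087

8.087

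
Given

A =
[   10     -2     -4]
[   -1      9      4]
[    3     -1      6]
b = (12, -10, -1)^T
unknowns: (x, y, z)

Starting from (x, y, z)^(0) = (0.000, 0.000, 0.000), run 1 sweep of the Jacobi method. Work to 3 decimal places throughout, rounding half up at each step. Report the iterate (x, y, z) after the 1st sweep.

Iteration 1:
  x = (12 - (-2)·0.000 - (-4)·0.000) / (10) = 1.200
  y = (-10 - (-1)·0.000 - (4)·0.000) / (9) = -1.111
  z = (-1 - (3)·0.000 - (-1)·0.000) / (6) = -0.167

(1.200, -1.111, -0.167)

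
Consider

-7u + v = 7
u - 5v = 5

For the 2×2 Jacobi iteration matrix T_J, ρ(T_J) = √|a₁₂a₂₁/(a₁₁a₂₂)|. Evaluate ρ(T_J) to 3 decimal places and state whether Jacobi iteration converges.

a₁₂a₂₁/(a₁₁a₂₂) = (1)·(1) / ((-7)·(-5)) = 0.028571
ρ = √|0.028571| = √0.028571 = 0.169
ρ < 1, so Jacobi converges

0.169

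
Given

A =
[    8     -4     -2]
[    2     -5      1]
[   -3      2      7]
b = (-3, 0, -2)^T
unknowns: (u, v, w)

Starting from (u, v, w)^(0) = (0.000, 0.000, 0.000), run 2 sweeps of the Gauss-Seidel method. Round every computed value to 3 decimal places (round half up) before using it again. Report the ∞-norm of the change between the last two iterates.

Iteration 1:
  u = (-3 - (-4)·0.000 - (-2)·0.000) / (8) = -0.375
  v = (0 - (2)·-0.375 - (1)·0.000) / (-5) = -0.150
  w = (-2 - (-3)·-0.375 - (2)·-0.150) / (7) = -0.404
Iteration 2:
  u = (-3 - (-4)·-0.150 - (-2)·-0.404) / (8) = -0.551
  v = (0 - (2)·-0.551 - (1)·-0.404) / (-5) = -0.301
  w = (-2 - (-3)·-0.551 - (2)·-0.301) / (7) = -0.436
Change: (-0.176, -0.151, -0.032) → max |·| = 0.176

0.176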